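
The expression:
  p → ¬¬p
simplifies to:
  True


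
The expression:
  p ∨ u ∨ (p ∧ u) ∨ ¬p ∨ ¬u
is always true.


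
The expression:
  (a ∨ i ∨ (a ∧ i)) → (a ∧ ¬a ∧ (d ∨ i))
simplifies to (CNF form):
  ¬a ∧ ¬i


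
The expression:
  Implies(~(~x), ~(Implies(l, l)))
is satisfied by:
  {x: False}


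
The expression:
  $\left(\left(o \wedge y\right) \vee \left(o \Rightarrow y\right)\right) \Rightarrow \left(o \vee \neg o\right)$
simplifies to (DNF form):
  $\text{True}$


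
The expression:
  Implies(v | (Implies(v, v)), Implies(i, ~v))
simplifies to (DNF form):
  ~i | ~v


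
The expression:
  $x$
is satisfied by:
  {x: True}


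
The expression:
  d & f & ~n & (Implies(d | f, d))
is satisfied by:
  {d: True, f: True, n: False}


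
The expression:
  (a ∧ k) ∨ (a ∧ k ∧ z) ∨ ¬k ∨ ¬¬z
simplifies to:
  a ∨ z ∨ ¬k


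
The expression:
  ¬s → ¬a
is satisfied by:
  {s: True, a: False}
  {a: False, s: False}
  {a: True, s: True}


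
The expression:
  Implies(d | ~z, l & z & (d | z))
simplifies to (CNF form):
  z & (l | ~d)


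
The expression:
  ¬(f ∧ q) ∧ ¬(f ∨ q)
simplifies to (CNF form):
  ¬f ∧ ¬q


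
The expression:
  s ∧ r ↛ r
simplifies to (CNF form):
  False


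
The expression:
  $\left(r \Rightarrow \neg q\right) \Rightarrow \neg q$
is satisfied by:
  {r: True, q: False}
  {q: False, r: False}
  {q: True, r: True}


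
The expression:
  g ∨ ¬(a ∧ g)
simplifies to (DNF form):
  True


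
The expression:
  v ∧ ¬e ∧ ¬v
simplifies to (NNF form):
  False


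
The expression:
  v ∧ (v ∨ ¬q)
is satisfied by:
  {v: True}


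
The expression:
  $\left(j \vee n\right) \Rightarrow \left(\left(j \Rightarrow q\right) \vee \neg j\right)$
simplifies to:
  $q \vee \neg j$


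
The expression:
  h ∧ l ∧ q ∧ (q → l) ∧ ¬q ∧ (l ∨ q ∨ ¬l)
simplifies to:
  False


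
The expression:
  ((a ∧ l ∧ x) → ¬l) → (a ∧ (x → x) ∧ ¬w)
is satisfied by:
  {a: True, l: True, x: True, w: False}
  {a: True, l: True, x: False, w: False}
  {a: True, x: True, w: False, l: False}
  {a: True, x: False, w: False, l: False}
  {a: True, l: True, w: True, x: True}


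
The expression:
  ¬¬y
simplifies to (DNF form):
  y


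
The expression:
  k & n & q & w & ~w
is never true.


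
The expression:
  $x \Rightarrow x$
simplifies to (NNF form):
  $\text{True}$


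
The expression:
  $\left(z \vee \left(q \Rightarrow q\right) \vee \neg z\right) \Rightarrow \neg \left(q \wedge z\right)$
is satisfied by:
  {q: False, z: False}
  {z: True, q: False}
  {q: True, z: False}


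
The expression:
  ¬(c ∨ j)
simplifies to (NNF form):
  ¬c ∧ ¬j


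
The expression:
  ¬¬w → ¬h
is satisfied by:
  {w: False, h: False}
  {h: True, w: False}
  {w: True, h: False}


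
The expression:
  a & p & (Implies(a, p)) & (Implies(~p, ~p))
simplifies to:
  a & p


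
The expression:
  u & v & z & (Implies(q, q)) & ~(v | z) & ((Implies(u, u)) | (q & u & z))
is never true.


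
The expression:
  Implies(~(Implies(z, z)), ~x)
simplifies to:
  True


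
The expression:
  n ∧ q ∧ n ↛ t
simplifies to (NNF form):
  n ∧ q ∧ ¬t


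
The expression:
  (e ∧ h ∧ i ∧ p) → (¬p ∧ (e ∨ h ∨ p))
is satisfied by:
  {p: False, e: False, i: False, h: False}
  {h: True, p: False, e: False, i: False}
  {i: True, p: False, e: False, h: False}
  {h: True, i: True, p: False, e: False}
  {e: True, h: False, p: False, i: False}
  {h: True, e: True, p: False, i: False}
  {i: True, e: True, h: False, p: False}
  {h: True, i: True, e: True, p: False}
  {p: True, i: False, e: False, h: False}
  {h: True, p: True, i: False, e: False}
  {i: True, p: True, h: False, e: False}
  {h: True, i: True, p: True, e: False}
  {e: True, p: True, i: False, h: False}
  {h: True, e: True, p: True, i: False}
  {i: True, e: True, p: True, h: False}


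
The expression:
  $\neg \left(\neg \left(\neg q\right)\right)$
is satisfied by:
  {q: False}


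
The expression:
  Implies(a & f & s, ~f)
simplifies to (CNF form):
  ~a | ~f | ~s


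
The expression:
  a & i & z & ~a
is never true.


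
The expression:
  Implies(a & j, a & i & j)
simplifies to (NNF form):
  i | ~a | ~j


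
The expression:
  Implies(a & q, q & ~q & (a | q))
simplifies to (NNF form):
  ~a | ~q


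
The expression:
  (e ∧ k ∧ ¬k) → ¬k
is always true.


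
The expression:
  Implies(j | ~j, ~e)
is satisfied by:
  {e: False}


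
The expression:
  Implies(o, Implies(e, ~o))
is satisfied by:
  {e: False, o: False}
  {o: True, e: False}
  {e: True, o: False}


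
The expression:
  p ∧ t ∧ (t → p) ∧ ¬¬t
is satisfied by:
  {t: True, p: True}


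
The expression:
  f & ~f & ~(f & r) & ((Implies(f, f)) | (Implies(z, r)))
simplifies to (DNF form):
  False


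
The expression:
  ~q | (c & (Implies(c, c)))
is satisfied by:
  {c: True, q: False}
  {q: False, c: False}
  {q: True, c: True}


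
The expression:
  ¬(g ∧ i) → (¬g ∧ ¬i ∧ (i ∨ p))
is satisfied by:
  {g: True, p: True, i: True}
  {g: True, i: True, p: False}
  {p: True, i: False, g: False}


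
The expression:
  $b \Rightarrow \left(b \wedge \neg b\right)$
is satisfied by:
  {b: False}


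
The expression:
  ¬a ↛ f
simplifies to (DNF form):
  f ∨ ¬a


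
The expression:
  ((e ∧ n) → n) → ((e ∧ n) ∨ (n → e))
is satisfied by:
  {e: True, n: False}
  {n: False, e: False}
  {n: True, e: True}


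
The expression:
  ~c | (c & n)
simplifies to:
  n | ~c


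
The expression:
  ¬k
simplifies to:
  ¬k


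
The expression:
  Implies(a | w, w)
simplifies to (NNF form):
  w | ~a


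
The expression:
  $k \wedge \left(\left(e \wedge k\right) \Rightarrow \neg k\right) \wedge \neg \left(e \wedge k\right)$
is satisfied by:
  {k: True, e: False}


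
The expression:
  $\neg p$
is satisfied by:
  {p: False}


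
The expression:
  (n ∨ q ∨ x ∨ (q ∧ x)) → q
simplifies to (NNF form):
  q ∨ (¬n ∧ ¬x)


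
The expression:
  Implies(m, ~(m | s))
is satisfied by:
  {m: False}


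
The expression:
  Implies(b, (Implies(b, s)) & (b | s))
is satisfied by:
  {s: True, b: False}
  {b: False, s: False}
  {b: True, s: True}


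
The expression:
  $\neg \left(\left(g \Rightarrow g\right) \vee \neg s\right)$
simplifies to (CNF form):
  $\text{False}$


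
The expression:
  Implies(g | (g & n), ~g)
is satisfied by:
  {g: False}


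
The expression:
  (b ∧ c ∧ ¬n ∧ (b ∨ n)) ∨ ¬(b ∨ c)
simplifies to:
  (b ∨ ¬c) ∧ (c ∨ ¬b) ∧ (¬c ∨ ¬n)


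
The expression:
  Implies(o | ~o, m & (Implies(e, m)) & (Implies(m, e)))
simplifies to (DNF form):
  e & m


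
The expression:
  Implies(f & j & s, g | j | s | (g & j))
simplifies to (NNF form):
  True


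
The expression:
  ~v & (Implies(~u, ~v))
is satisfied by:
  {v: False}


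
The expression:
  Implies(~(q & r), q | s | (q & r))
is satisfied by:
  {q: True, s: True}
  {q: True, s: False}
  {s: True, q: False}


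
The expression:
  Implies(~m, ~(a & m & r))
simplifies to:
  True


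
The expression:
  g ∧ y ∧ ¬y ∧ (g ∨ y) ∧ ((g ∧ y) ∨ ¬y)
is never true.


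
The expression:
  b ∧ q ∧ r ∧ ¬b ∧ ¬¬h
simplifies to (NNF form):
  False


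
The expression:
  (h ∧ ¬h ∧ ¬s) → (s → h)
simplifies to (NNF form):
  True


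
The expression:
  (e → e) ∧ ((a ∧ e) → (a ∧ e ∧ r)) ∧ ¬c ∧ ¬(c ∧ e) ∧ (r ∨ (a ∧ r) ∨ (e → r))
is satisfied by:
  {r: True, c: False, e: False}
  {c: False, e: False, r: False}
  {r: True, e: True, c: False}


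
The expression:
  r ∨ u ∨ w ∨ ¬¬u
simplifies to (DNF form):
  r ∨ u ∨ w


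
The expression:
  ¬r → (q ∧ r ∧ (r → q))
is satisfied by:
  {r: True}


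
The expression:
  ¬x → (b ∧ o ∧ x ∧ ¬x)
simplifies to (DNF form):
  x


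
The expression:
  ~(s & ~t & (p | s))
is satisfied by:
  {t: True, s: False}
  {s: False, t: False}
  {s: True, t: True}


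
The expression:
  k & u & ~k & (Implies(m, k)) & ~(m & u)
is never true.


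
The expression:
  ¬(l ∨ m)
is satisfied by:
  {l: False, m: False}


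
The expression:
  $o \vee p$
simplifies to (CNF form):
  $o \vee p$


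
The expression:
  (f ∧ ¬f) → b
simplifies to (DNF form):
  True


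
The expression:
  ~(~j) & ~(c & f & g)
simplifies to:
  j & (~c | ~f | ~g)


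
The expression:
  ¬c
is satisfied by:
  {c: False}


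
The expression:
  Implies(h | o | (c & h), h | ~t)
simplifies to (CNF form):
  h | ~o | ~t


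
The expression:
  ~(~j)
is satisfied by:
  {j: True}


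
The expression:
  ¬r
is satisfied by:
  {r: False}


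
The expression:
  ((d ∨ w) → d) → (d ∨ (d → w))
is always true.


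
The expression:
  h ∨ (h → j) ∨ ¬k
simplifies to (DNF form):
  True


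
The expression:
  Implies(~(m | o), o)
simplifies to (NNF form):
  m | o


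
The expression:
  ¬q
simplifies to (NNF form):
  ¬q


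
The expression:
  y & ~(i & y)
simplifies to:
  y & ~i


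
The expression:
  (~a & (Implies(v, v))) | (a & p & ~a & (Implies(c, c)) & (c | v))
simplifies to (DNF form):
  ~a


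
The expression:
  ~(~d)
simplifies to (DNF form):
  d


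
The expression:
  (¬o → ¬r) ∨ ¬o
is always true.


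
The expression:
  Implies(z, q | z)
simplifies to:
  True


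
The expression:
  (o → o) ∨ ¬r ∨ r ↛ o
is always true.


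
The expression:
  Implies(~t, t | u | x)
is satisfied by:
  {x: True, t: True, u: True}
  {x: True, t: True, u: False}
  {x: True, u: True, t: False}
  {x: True, u: False, t: False}
  {t: True, u: True, x: False}
  {t: True, u: False, x: False}
  {u: True, t: False, x: False}


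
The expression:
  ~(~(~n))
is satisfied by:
  {n: False}


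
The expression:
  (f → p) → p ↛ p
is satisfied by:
  {f: True, p: False}


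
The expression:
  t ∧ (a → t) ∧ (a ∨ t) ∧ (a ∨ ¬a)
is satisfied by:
  {t: True}


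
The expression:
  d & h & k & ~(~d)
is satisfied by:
  {h: True, d: True, k: True}


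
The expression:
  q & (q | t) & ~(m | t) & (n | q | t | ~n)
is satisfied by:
  {q: True, t: False, m: False}


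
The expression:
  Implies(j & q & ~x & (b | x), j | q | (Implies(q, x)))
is always true.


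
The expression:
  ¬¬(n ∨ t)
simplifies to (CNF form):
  n ∨ t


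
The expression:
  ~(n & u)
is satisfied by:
  {u: False, n: False}
  {n: True, u: False}
  {u: True, n: False}


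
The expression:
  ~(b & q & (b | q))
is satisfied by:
  {q: False, b: False}
  {b: True, q: False}
  {q: True, b: False}


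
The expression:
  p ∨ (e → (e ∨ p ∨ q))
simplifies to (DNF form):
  True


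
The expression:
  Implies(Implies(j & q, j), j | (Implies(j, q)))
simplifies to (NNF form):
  True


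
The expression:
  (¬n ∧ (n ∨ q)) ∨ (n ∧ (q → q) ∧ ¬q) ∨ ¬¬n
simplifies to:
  n ∨ q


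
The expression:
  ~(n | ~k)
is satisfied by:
  {k: True, n: False}


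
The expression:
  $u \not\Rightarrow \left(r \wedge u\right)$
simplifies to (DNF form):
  $u \wedge \neg r$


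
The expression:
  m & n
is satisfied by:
  {m: True, n: True}


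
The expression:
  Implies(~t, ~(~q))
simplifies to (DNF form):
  q | t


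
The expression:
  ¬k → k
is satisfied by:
  {k: True}


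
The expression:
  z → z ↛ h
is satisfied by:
  {h: False, z: False}
  {z: True, h: False}
  {h: True, z: False}


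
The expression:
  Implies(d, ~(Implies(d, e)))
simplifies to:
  ~d | ~e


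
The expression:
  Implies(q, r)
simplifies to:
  r | ~q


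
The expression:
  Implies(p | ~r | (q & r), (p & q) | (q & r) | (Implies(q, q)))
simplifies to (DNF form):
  True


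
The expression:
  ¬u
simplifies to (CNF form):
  ¬u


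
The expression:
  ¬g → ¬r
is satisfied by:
  {g: True, r: False}
  {r: False, g: False}
  {r: True, g: True}


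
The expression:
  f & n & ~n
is never true.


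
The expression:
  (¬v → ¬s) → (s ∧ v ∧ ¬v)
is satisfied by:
  {s: True, v: False}


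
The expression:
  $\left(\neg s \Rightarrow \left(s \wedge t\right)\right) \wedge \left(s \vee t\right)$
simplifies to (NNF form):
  $s$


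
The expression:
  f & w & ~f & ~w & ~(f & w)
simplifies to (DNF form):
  False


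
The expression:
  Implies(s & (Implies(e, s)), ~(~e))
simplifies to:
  e | ~s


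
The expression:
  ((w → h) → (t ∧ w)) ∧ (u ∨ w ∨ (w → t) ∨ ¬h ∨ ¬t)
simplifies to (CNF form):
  w ∧ (t ∨ ¬h)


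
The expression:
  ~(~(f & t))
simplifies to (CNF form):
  f & t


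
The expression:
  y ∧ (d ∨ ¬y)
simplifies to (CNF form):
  d ∧ y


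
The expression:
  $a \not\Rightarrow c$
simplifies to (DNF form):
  $a \wedge \neg c$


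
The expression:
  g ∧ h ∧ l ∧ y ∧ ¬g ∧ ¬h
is never true.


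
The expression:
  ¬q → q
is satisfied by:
  {q: True}


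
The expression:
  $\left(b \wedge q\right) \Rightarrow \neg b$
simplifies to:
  $\neg b \vee \neg q$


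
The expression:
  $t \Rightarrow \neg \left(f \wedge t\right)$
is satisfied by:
  {t: False, f: False}
  {f: True, t: False}
  {t: True, f: False}


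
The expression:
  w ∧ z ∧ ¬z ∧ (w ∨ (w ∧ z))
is never true.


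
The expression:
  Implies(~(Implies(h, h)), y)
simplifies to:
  True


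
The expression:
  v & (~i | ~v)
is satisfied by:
  {v: True, i: False}


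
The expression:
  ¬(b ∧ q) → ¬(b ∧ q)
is always true.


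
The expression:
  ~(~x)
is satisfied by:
  {x: True}


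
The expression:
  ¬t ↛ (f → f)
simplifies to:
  False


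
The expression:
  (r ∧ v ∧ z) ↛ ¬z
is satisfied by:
  {r: True, z: True, v: True}


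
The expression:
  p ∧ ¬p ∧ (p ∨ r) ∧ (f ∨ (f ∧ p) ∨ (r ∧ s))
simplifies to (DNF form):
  False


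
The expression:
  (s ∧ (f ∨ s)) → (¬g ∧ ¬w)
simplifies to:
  (¬g ∧ ¬w) ∨ ¬s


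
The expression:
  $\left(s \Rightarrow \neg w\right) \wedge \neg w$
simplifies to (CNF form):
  $\neg w$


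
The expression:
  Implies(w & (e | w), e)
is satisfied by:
  {e: True, w: False}
  {w: False, e: False}
  {w: True, e: True}


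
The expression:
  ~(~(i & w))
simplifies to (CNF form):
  i & w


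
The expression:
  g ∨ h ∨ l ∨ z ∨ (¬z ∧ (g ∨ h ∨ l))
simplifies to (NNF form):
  g ∨ h ∨ l ∨ z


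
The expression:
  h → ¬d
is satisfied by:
  {h: False, d: False}
  {d: True, h: False}
  {h: True, d: False}


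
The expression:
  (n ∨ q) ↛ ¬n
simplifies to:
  n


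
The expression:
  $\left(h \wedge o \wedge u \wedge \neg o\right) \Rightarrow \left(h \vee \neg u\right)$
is always true.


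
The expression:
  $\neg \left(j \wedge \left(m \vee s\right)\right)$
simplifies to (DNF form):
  $\left(\neg m \wedge \neg s\right) \vee \neg j$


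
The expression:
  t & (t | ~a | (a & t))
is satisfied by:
  {t: True}


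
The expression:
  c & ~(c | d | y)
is never true.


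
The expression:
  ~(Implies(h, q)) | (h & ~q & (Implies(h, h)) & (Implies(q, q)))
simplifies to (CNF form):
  h & ~q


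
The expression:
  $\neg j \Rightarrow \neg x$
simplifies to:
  $j \vee \neg x$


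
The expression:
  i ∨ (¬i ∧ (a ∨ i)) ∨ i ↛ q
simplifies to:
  a ∨ i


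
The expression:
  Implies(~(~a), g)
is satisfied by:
  {g: True, a: False}
  {a: False, g: False}
  {a: True, g: True}


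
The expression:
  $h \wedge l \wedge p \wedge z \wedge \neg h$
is never true.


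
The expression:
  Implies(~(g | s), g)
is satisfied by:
  {g: True, s: True}
  {g: True, s: False}
  {s: True, g: False}


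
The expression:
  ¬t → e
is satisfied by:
  {t: True, e: True}
  {t: True, e: False}
  {e: True, t: False}


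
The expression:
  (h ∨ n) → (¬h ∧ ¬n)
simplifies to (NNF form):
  ¬h ∧ ¬n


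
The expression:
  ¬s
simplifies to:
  ¬s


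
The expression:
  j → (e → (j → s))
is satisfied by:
  {s: True, e: False, j: False}
  {e: False, j: False, s: False}
  {j: True, s: True, e: False}
  {j: True, e: False, s: False}
  {s: True, e: True, j: False}
  {e: True, s: False, j: False}
  {j: True, e: True, s: True}


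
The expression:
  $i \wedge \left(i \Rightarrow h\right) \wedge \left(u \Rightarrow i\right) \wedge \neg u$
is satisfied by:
  {h: True, i: True, u: False}


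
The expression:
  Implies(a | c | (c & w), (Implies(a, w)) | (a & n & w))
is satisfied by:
  {w: True, a: False}
  {a: False, w: False}
  {a: True, w: True}


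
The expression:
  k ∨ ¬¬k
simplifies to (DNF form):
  k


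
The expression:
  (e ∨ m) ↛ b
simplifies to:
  ¬b ∧ (e ∨ m)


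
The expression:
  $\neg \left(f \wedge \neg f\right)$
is always true.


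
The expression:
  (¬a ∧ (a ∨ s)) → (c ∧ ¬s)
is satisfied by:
  {a: True, s: False}
  {s: False, a: False}
  {s: True, a: True}


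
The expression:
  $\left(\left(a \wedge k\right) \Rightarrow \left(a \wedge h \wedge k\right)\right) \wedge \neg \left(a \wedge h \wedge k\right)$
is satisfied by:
  {k: False, a: False}
  {a: True, k: False}
  {k: True, a: False}


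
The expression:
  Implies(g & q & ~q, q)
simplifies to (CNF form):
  True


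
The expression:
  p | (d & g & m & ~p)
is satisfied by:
  {g: True, p: True, d: True, m: True}
  {g: True, p: True, d: True, m: False}
  {g: True, p: True, m: True, d: False}
  {g: True, p: True, m: False, d: False}
  {p: True, d: True, m: True, g: False}
  {p: True, d: True, m: False, g: False}
  {p: True, d: False, m: True, g: False}
  {p: True, d: False, m: False, g: False}
  {g: True, d: True, m: True, p: False}


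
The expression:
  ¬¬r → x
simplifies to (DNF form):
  x ∨ ¬r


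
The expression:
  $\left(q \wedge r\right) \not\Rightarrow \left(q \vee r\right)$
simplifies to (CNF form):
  $\text{False}$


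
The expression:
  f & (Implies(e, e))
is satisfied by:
  {f: True}


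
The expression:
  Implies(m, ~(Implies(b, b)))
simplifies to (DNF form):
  ~m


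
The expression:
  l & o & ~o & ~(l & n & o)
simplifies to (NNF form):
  False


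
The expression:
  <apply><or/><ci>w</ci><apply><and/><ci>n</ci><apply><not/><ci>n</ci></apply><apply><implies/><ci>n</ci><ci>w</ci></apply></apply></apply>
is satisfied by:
  {w: True}


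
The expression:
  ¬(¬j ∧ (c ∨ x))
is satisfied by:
  {j: True, x: False, c: False}
  {c: True, j: True, x: False}
  {j: True, x: True, c: False}
  {c: True, j: True, x: True}
  {c: False, x: False, j: False}


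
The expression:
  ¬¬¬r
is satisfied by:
  {r: False}


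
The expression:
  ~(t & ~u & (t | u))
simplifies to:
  u | ~t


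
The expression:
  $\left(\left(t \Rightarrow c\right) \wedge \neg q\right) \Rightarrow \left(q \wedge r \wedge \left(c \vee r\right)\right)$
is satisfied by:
  {q: True, t: True, c: False}
  {q: True, t: False, c: False}
  {q: True, c: True, t: True}
  {q: True, c: True, t: False}
  {t: True, c: False, q: False}


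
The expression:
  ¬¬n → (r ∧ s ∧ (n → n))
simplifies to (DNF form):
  (r ∧ s) ∨ ¬n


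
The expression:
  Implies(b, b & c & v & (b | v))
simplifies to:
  ~b | (c & v)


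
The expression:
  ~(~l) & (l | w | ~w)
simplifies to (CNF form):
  l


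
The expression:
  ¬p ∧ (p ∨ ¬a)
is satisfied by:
  {p: False, a: False}


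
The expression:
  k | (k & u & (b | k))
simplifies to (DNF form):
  k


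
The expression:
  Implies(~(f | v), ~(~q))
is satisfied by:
  {q: True, v: True, f: True}
  {q: True, v: True, f: False}
  {q: True, f: True, v: False}
  {q: True, f: False, v: False}
  {v: True, f: True, q: False}
  {v: True, f: False, q: False}
  {f: True, v: False, q: False}


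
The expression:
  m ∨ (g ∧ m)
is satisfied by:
  {m: True}


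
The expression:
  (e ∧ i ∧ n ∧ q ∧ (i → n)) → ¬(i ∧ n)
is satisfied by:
  {e: False, q: False, n: False, i: False}
  {i: True, e: False, q: False, n: False}
  {n: True, e: False, q: False, i: False}
  {i: True, n: True, e: False, q: False}
  {q: True, i: False, e: False, n: False}
  {i: True, q: True, e: False, n: False}
  {n: True, q: True, i: False, e: False}
  {i: True, n: True, q: True, e: False}
  {e: True, n: False, q: False, i: False}
  {i: True, e: True, n: False, q: False}
  {n: True, e: True, i: False, q: False}
  {i: True, n: True, e: True, q: False}
  {q: True, e: True, n: False, i: False}
  {i: True, q: True, e: True, n: False}
  {n: True, q: True, e: True, i: False}


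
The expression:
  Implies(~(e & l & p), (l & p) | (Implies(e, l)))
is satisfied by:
  {l: True, e: False}
  {e: False, l: False}
  {e: True, l: True}


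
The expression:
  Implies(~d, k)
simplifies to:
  d | k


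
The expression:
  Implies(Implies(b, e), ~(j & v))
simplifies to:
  ~j | ~v | (b & ~e)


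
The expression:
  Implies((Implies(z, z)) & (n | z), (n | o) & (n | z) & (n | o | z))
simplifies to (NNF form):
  n | o | ~z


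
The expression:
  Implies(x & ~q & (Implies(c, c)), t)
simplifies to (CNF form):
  q | t | ~x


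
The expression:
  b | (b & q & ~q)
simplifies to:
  b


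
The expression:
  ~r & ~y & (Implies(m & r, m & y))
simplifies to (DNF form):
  ~r & ~y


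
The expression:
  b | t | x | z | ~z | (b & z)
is always true.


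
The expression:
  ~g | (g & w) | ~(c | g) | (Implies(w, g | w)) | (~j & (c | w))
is always true.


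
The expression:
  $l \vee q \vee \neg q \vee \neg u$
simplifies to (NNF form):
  $\text{True}$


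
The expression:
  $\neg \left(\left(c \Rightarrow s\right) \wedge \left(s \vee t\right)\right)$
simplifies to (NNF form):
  $\neg s \wedge \left(c \vee \neg t\right)$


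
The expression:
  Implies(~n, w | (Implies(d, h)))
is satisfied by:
  {h: True, n: True, w: True, d: False}
  {h: True, n: True, w: False, d: False}
  {h: True, w: True, d: False, n: False}
  {h: True, w: False, d: False, n: False}
  {n: True, w: True, d: False, h: False}
  {n: True, w: False, d: False, h: False}
  {w: True, n: False, d: False, h: False}
  {w: False, n: False, d: False, h: False}
  {h: True, n: True, d: True, w: True}
  {h: True, n: True, d: True, w: False}
  {h: True, d: True, w: True, n: False}
  {h: True, d: True, w: False, n: False}
  {d: True, n: True, w: True, h: False}
  {d: True, n: True, w: False, h: False}
  {d: True, w: True, n: False, h: False}


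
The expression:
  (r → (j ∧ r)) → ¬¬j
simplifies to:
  j ∨ r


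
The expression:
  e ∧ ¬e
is never true.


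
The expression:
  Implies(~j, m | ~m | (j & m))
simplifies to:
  True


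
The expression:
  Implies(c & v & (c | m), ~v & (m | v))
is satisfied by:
  {v: False, c: False}
  {c: True, v: False}
  {v: True, c: False}


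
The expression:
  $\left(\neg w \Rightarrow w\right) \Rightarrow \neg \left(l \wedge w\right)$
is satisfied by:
  {l: False, w: False}
  {w: True, l: False}
  {l: True, w: False}


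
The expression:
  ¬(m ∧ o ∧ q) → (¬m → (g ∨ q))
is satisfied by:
  {q: True, m: True, g: True}
  {q: True, m: True, g: False}
  {q: True, g: True, m: False}
  {q: True, g: False, m: False}
  {m: True, g: True, q: False}
  {m: True, g: False, q: False}
  {g: True, m: False, q: False}


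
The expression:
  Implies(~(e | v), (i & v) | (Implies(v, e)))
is always true.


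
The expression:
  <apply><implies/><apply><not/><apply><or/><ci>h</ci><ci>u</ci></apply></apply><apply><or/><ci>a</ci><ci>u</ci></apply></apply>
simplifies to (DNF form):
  <apply><or/><ci>a</ci><ci>h</ci><ci>u</ci></apply>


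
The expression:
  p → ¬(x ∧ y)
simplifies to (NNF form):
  ¬p ∨ ¬x ∨ ¬y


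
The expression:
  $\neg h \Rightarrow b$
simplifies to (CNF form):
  $b \vee h$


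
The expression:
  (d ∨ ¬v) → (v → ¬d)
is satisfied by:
  {v: False, d: False}
  {d: True, v: False}
  {v: True, d: False}


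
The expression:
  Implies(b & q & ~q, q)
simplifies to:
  True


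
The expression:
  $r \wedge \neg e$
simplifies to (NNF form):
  $r \wedge \neg e$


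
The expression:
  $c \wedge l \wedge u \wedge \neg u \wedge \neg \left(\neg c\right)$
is never true.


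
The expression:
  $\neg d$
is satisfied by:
  {d: False}


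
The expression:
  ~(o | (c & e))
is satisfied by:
  {o: False, c: False, e: False}
  {e: True, o: False, c: False}
  {c: True, o: False, e: False}


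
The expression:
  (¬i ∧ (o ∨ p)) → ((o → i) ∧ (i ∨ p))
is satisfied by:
  {i: True, o: False}
  {o: False, i: False}
  {o: True, i: True}


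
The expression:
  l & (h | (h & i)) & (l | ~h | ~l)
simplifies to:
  h & l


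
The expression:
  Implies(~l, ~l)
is always true.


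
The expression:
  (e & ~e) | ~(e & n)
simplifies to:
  ~e | ~n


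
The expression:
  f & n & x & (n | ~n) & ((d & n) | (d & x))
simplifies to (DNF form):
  d & f & n & x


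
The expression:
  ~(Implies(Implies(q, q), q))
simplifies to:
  ~q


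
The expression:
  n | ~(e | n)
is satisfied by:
  {n: True, e: False}
  {e: False, n: False}
  {e: True, n: True}


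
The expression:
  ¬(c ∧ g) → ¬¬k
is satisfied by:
  {k: True, g: True, c: True}
  {k: True, g: True, c: False}
  {k: True, c: True, g: False}
  {k: True, c: False, g: False}
  {g: True, c: True, k: False}


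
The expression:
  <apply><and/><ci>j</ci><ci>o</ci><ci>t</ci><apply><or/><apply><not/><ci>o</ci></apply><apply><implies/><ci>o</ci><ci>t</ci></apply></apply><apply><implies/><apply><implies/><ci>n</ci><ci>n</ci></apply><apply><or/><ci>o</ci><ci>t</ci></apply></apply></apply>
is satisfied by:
  {t: True, j: True, o: True}


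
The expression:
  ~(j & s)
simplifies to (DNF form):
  ~j | ~s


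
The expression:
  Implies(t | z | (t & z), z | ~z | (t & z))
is always true.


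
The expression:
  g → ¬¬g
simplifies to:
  True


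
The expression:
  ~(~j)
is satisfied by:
  {j: True}


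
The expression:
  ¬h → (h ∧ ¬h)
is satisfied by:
  {h: True}


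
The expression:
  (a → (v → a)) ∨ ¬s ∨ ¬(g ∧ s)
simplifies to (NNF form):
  True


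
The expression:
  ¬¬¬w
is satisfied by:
  {w: False}


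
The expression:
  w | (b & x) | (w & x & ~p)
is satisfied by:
  {x: True, w: True, b: True}
  {x: True, w: True, b: False}
  {w: True, b: True, x: False}
  {w: True, b: False, x: False}
  {x: True, b: True, w: False}


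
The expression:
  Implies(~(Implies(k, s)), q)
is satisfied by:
  {s: True, q: True, k: False}
  {s: True, k: False, q: False}
  {q: True, k: False, s: False}
  {q: False, k: False, s: False}
  {s: True, q: True, k: True}
  {s: True, k: True, q: False}
  {q: True, k: True, s: False}


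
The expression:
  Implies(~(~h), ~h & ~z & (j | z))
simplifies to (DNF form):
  ~h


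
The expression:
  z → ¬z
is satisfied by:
  {z: False}


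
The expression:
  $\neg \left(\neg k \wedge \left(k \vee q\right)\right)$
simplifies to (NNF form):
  $k \vee \neg q$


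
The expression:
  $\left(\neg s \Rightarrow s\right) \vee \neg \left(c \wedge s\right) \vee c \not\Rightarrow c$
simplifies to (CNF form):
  $\text{True}$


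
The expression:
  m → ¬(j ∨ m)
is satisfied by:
  {m: False}


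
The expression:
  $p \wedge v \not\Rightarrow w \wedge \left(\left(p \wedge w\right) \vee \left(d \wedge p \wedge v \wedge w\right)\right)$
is never true.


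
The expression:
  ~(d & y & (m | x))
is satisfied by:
  {m: False, y: False, d: False, x: False}
  {x: True, m: False, y: False, d: False}
  {m: True, x: False, y: False, d: False}
  {x: True, m: True, y: False, d: False}
  {d: True, x: False, m: False, y: False}
  {x: True, d: True, m: False, y: False}
  {d: True, m: True, x: False, y: False}
  {x: True, d: True, m: True, y: False}
  {y: True, d: False, m: False, x: False}
  {y: True, x: True, d: False, m: False}
  {y: True, m: True, d: False, x: False}
  {x: True, y: True, m: True, d: False}
  {y: True, d: True, x: False, m: False}


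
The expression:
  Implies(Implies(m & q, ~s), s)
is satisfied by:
  {s: True}


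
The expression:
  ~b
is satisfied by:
  {b: False}


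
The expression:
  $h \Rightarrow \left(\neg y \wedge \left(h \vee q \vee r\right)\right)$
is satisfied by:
  {h: False, y: False}
  {y: True, h: False}
  {h: True, y: False}


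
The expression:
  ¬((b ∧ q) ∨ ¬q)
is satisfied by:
  {q: True, b: False}


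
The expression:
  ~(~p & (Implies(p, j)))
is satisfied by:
  {p: True}


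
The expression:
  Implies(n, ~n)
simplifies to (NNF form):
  ~n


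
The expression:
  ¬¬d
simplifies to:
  d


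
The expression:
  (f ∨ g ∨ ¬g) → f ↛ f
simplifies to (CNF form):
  False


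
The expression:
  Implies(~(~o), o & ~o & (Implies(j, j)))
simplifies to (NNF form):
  ~o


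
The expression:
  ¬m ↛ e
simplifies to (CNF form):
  e ∨ ¬m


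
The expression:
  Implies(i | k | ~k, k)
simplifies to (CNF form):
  k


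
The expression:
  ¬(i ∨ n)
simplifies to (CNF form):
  ¬i ∧ ¬n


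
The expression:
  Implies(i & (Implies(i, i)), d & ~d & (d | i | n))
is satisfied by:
  {i: False}


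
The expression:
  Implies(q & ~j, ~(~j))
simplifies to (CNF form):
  j | ~q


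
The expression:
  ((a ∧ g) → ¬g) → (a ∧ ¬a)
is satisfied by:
  {a: True, g: True}


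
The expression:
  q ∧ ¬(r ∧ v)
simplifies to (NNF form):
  q ∧ (¬r ∨ ¬v)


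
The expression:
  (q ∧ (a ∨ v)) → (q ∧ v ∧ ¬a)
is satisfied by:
  {q: False, a: False}
  {a: True, q: False}
  {q: True, a: False}


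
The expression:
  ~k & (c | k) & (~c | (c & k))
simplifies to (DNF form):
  False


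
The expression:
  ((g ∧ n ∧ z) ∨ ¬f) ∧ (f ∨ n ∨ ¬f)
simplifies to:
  (g ∧ n ∧ z) ∨ ¬f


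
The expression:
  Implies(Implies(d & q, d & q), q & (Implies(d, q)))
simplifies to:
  q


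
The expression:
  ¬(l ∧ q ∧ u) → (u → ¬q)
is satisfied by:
  {l: True, u: False, q: False}
  {u: False, q: False, l: False}
  {q: True, l: True, u: False}
  {q: True, u: False, l: False}
  {l: True, u: True, q: False}
  {u: True, l: False, q: False}
  {q: True, u: True, l: True}


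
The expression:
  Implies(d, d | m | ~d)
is always true.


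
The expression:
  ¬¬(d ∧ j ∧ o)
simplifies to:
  d ∧ j ∧ o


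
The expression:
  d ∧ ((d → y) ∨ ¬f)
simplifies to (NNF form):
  d ∧ (y ∨ ¬f)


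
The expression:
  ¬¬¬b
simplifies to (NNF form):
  ¬b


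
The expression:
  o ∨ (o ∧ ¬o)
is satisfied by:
  {o: True}


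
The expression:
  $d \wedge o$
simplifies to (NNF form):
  $d \wedge o$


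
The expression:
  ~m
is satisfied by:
  {m: False}


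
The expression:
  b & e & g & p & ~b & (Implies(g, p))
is never true.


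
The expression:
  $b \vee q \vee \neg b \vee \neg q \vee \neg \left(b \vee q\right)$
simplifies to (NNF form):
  $\text{True}$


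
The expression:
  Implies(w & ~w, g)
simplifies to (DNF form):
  True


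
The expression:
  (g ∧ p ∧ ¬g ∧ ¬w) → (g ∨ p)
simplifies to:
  True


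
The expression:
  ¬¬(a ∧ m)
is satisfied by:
  {a: True, m: True}


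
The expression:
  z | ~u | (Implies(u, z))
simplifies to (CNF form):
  z | ~u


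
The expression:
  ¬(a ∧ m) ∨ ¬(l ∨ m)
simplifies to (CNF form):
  ¬a ∨ ¬m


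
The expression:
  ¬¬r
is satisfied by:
  {r: True}


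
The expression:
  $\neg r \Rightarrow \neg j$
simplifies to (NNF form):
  $r \vee \neg j$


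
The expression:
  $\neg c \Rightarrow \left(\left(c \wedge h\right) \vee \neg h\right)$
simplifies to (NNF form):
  $c \vee \neg h$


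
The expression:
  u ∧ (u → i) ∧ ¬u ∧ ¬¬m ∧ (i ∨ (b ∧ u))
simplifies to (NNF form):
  False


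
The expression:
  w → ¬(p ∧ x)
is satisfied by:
  {p: False, x: False, w: False}
  {w: True, p: False, x: False}
  {x: True, p: False, w: False}
  {w: True, x: True, p: False}
  {p: True, w: False, x: False}
  {w: True, p: True, x: False}
  {x: True, p: True, w: False}


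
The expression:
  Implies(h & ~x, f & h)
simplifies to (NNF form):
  f | x | ~h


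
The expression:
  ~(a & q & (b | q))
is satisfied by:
  {q: False, a: False}
  {a: True, q: False}
  {q: True, a: False}


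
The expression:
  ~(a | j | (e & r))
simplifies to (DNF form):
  (~a & ~e & ~j) | (~a & ~j & ~r)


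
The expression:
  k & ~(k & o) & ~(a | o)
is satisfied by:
  {k: True, o: False, a: False}


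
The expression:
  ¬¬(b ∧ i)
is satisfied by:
  {i: True, b: True}


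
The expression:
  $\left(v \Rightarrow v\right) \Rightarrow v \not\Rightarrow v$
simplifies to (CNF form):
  $\text{False}$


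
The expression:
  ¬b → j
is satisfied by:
  {b: True, j: True}
  {b: True, j: False}
  {j: True, b: False}


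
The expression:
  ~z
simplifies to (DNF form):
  ~z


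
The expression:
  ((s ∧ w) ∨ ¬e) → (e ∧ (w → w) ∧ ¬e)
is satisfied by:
  {e: True, s: False, w: False}
  {w: True, e: True, s: False}
  {s: True, e: True, w: False}


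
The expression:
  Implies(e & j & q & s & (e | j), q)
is always true.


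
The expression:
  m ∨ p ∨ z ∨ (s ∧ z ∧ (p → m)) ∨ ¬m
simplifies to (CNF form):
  True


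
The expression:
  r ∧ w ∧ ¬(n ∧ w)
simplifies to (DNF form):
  r ∧ w ∧ ¬n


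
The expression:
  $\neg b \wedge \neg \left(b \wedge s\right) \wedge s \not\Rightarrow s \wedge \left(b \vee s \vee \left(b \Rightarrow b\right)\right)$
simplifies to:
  $\text{False}$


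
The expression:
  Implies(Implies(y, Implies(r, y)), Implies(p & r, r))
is always true.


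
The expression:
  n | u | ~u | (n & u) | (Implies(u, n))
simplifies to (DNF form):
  True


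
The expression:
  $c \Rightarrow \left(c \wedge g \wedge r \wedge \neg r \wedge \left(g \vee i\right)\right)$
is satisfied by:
  {c: False}


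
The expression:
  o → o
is always true.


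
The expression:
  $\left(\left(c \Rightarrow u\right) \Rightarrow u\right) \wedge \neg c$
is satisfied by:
  {u: True, c: False}


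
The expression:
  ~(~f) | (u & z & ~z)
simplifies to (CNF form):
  f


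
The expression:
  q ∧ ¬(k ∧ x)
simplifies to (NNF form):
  q ∧ (¬k ∨ ¬x)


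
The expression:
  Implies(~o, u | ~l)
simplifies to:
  o | u | ~l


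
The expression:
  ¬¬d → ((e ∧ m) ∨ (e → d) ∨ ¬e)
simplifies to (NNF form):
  True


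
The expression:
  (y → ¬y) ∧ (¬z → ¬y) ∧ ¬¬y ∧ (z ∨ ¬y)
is never true.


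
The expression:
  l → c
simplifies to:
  c ∨ ¬l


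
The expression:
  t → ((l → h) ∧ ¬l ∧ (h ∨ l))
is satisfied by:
  {h: True, l: False, t: False}
  {l: False, t: False, h: False}
  {h: True, l: True, t: False}
  {l: True, h: False, t: False}
  {t: True, h: True, l: False}


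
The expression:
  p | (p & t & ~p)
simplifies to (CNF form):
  p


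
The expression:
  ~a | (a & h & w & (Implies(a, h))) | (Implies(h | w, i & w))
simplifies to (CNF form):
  (h | ~a | ~h) & (w | ~a | ~h) & (h | i | ~a | ~h) & (h | i | ~a | ~w) & (i | w | ~a | ~h) & (i | w | ~a | ~w) & (h | ~a | ~h | ~w) & (w | ~a | ~h | ~w)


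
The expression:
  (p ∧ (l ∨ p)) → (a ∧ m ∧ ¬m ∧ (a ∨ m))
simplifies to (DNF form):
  ¬p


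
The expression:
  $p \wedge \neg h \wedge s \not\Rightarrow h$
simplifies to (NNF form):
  $p \wedge s \wedge \neg h$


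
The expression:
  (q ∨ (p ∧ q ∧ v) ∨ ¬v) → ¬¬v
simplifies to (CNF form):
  v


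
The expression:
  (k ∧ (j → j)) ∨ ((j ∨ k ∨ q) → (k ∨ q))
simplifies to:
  k ∨ q ∨ ¬j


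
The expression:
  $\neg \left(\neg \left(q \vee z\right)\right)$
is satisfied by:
  {q: True, z: True}
  {q: True, z: False}
  {z: True, q: False}


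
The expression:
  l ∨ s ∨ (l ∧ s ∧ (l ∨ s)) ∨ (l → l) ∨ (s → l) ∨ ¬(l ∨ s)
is always true.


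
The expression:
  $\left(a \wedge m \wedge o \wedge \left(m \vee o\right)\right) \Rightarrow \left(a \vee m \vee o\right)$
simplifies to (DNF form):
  $\text{True}$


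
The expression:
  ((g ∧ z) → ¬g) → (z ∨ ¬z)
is always true.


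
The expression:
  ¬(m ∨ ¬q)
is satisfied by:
  {q: True, m: False}


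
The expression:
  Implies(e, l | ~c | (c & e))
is always true.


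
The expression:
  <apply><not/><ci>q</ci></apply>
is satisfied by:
  {q: False}


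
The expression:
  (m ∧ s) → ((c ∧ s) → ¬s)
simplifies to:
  ¬c ∨ ¬m ∨ ¬s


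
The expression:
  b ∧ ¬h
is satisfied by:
  {b: True, h: False}


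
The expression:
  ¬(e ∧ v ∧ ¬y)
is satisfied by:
  {y: True, v: False, e: False}
  {v: False, e: False, y: False}
  {e: True, y: True, v: False}
  {e: True, v: False, y: False}
  {y: True, v: True, e: False}
  {v: True, y: False, e: False}
  {e: True, v: True, y: True}


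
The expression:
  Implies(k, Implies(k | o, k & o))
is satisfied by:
  {o: True, k: False}
  {k: False, o: False}
  {k: True, o: True}


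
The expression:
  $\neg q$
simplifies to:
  $\neg q$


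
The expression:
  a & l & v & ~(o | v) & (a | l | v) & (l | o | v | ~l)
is never true.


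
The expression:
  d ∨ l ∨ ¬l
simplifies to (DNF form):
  True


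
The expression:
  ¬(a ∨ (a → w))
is never true.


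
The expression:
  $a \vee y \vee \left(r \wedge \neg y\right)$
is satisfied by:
  {r: True, a: True, y: True}
  {r: True, a: True, y: False}
  {r: True, y: True, a: False}
  {r: True, y: False, a: False}
  {a: True, y: True, r: False}
  {a: True, y: False, r: False}
  {y: True, a: False, r: False}


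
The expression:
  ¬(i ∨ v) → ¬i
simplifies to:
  True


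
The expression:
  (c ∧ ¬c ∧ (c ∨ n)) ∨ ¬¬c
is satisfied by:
  {c: True}


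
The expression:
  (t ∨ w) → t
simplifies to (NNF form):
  t ∨ ¬w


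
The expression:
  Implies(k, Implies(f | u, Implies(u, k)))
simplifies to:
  True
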